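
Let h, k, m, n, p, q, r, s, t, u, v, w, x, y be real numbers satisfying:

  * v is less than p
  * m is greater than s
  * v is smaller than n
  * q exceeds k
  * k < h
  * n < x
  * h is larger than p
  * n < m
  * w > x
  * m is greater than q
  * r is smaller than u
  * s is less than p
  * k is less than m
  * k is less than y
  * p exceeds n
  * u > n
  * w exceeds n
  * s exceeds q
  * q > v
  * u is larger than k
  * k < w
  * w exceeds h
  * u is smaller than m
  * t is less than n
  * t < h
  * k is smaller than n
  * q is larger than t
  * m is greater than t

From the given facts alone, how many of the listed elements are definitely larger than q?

5

Directly above q: s, m.
One step further: p (3 so far).
One step further: h (4 so far).
One step further: w (5 so far).
Nothing else is reachable above q; 5 in all.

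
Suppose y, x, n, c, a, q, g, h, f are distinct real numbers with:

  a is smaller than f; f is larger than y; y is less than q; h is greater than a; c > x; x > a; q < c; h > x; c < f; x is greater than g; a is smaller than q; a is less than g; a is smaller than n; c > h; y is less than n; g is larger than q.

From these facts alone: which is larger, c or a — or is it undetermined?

Following the relations from a: a < q < g < x < c.
So c is larger.

c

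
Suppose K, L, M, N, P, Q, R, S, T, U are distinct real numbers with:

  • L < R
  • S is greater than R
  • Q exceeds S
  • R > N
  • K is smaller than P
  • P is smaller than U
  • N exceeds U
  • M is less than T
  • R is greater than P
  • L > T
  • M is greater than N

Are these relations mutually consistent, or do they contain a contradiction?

The single ordering K < P < U < N < M < T < L < R < S < Q satisfies every listed relation, so no contradiction arises.

consistent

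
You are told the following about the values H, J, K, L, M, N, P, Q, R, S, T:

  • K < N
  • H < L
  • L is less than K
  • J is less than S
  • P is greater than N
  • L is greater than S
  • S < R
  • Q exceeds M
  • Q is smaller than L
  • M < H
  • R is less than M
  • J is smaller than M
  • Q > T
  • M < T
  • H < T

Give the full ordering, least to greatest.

J < S < R < M < H < T < Q < L < K < N < P

The consecutive links are each given: J < S; S < R; R < M; M < H; H < T; T < Q; Q < L; L < K; K < N; N < P.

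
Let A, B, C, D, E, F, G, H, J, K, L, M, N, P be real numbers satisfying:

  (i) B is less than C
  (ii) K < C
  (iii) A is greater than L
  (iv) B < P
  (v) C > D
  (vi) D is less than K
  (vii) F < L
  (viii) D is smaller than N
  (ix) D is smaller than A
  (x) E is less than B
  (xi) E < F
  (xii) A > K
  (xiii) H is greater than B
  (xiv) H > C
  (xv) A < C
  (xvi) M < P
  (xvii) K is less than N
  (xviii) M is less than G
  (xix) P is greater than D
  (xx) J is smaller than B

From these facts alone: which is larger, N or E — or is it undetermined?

Following every chain through E: above E we get F, B, L, A, C, H, P.
N is not reached, and no chain runs the other way from N to E.
So the given relations leave the order of E and N undetermined.

undetermined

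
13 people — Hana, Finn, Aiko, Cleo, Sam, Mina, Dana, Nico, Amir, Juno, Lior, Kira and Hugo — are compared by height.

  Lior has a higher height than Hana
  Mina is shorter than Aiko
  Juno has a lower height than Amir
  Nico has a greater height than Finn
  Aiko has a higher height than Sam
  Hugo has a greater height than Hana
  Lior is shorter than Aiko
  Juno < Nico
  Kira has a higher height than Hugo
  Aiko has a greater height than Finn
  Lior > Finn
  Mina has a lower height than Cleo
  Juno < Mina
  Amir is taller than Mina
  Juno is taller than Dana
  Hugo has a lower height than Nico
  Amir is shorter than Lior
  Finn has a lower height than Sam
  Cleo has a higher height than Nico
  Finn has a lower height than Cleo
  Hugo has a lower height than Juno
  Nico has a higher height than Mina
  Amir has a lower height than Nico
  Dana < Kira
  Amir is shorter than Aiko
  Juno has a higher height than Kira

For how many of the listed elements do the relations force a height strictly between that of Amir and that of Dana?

3

Chaining upward from Dana reaches: Kira, Juno, Mina, Lior, Nico, Cleo, Aiko.
Chaining downward from Amir reaches: Hana, Hugo, Kira, Juno, Mina.
Strictly between Dana and Amir are those in both lists: Kira, Juno, Mina — 3 elements.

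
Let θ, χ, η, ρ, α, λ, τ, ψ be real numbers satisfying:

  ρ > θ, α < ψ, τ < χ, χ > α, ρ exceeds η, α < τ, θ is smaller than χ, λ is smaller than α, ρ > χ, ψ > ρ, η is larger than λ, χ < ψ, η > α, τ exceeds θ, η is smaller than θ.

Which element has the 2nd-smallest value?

α

The consecutive relations fix a unique order: λ < α < η < θ < τ < χ < ρ < ψ.
The 2nd smallest is α.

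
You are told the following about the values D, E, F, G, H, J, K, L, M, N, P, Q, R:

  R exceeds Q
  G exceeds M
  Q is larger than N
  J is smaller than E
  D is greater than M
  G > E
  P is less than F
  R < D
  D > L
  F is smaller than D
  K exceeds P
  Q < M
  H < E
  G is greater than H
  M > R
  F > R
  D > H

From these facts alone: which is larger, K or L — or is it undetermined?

undetermined

Following every chain through K: below K we get P.
L is not reached, and no chain runs the other way from L to K.
So the given relations leave the order of K and L undetermined.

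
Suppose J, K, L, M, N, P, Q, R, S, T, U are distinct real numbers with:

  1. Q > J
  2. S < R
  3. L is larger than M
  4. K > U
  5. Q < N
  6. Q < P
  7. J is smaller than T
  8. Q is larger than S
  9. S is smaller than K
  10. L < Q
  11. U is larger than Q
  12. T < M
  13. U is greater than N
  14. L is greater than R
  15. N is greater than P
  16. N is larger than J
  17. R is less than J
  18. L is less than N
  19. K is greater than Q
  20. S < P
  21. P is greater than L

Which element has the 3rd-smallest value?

J

The consecutive relations fix a unique order: S < R < J < T < M < L < Q < P < N < U < K.
The 3rd smallest is J.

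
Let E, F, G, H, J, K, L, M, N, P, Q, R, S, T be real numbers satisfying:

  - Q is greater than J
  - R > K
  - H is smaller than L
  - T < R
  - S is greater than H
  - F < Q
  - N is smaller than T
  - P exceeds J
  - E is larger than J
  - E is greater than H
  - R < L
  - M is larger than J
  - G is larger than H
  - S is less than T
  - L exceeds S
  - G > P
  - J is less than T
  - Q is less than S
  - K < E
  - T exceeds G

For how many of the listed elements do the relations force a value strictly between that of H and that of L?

4

The relations place H below L. An element lies strictly between them when it is forced above H and also forced below L.
Above H: {E, G, S, T, R}. Below L: {F, J, K, Q, P, G, N, S, T, R}.
Intersection: {G, S, T, R} — 4.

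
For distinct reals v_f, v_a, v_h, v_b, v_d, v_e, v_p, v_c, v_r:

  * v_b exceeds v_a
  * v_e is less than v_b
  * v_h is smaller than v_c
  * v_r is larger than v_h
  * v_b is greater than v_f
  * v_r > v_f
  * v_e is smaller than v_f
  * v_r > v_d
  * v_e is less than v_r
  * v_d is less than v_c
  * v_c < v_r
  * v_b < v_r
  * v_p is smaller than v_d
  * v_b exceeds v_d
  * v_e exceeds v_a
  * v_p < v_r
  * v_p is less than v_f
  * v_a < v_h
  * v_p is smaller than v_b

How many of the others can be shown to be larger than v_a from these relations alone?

From v_a the given relations immediately reach v_e, v_h, v_b.
From those, v_f, v_c, v_r — 6 in total.
Nothing else is reachable above v_a; 6 in all.

6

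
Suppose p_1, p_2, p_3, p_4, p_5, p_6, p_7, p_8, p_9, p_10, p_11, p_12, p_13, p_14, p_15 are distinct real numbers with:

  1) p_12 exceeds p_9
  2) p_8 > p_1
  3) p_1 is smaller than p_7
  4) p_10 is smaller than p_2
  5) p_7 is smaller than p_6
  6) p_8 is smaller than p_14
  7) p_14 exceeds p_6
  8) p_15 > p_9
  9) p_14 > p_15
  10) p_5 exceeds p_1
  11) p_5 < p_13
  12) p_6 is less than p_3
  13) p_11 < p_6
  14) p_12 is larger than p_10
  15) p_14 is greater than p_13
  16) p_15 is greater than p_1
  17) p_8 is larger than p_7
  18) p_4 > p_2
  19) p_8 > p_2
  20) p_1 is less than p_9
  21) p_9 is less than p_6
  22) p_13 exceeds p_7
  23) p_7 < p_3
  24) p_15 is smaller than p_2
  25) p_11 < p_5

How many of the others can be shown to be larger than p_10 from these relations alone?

5

Directly above p_10: p_12, p_2.
One step further: p_8, p_4 (4 so far).
One step further: p_14 (5 so far).
Nothing else is reachable above p_10; 5 in all.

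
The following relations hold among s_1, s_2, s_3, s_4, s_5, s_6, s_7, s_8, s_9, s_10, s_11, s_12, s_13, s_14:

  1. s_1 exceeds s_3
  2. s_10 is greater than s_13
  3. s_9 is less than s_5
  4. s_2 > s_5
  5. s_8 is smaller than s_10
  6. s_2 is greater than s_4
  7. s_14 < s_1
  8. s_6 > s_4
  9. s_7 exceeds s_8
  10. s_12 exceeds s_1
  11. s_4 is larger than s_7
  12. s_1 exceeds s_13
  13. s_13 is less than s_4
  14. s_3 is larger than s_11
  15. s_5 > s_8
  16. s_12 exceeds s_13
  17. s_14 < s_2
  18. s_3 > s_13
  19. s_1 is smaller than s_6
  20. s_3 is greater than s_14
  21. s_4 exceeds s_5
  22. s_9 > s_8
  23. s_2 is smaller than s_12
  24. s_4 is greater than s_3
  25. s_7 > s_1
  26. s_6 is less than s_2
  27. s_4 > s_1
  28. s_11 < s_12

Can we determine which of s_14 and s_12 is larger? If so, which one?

s_12

Link the given pairs in sequence: s_14 < s_3; s_3 < s_1; s_1 < s_7; s_7 < s_4; s_4 < s_6; s_6 < s_2; s_2 < s_12.
Chaining these gives s_14 < s_3 < s_1 < s_7 < s_4 < s_6 < s_2 < s_12.
So s_12 is larger.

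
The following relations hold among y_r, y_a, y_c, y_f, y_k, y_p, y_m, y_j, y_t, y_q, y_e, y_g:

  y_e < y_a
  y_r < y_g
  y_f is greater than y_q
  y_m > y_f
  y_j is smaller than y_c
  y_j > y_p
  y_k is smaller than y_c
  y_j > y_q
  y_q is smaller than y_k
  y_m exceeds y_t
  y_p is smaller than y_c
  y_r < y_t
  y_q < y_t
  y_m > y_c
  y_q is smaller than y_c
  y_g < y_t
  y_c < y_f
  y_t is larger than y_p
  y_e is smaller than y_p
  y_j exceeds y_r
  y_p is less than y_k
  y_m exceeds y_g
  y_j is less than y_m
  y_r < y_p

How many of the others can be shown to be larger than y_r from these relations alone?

8

From y_r the given relations immediately reach y_p, y_g, y_t, y_j.
From those, y_k, y_c, y_m — 7 in total.
From those, y_f — 8 in total.
Nothing else is reachable above y_r; 8 in all.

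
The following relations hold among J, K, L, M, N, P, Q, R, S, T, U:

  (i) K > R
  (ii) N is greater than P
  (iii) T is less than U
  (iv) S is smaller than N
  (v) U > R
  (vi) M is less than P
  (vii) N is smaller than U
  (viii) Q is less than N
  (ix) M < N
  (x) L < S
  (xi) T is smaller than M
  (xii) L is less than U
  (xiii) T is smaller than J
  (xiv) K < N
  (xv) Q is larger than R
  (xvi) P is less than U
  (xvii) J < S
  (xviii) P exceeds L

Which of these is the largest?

R is not greatest since R < U; T is not greatest since T < M; M is not greatest since M < P; L is not greatest since L < P; P is not greatest since P < U; Q is not greatest since Q < N; J is not greatest since J < S; S is not greatest since S < N; K is not greatest since K < N; N is not greatest since N < U.
Only U has nothing above it, so U is the largest.

U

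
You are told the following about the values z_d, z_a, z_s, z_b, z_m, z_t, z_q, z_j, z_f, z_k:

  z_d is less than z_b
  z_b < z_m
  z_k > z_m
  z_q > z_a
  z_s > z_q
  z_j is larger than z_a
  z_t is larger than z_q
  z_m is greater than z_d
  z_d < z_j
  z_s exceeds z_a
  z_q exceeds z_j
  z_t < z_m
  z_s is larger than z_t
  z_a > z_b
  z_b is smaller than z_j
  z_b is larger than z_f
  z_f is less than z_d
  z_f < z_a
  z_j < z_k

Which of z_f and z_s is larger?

z_f < z_d and z_d < z_b give z_f < z_b.
Then z_b < z_a extends the chain to z_a.
With z_a < z_j: z_f < z_d < z_b < z_a < z_j.
Then z_j < z_q extends the chain to z_q.
With z_q < z_s: z_f < z_d < z_b < z_a < z_j < z_q < z_s.
So z_f < z_s; z_s is the larger of the two.

z_s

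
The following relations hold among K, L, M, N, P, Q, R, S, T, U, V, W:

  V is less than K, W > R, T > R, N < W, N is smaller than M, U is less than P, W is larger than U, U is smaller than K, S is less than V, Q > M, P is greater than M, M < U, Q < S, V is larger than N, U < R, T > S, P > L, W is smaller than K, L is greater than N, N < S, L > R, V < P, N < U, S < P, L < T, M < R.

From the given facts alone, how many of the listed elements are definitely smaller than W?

4

Directly below W: N, U, R.
One step further: M (4 so far).
No other element is forced below W by the given relations, so the count is 4.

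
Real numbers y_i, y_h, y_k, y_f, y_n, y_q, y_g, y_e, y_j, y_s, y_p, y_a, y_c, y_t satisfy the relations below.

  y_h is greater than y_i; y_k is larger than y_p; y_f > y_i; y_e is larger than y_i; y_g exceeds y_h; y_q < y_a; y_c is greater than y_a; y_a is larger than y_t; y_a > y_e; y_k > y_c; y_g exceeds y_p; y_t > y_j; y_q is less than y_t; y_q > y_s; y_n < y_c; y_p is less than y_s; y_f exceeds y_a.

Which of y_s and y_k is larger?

Link the given pairs in sequence: y_s < y_q; y_q < y_t; y_t < y_a; y_a < y_c; y_c < y_k.
Together: y_s < y_q < y_t < y_a < y_c < y_k.
So y_s < y_k; y_k is the larger of the two.

y_k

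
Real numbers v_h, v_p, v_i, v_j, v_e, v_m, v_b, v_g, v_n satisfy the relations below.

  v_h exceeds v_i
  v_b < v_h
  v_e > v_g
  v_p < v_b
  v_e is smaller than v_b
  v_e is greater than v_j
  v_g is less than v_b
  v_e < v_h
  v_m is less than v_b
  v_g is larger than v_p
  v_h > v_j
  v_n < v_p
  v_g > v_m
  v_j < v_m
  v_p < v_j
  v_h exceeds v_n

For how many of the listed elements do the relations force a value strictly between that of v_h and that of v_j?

The relations place v_j below v_h. An element lies strictly between them when it is forced above v_j and also forced below v_h.
Above v_j: {v_m, v_g, v_e, v_b}. Below v_h: {v_n, v_p, v_m, v_g, v_e, v_b, v_i}.
Intersection: {v_m, v_g, v_e, v_b} — 4.

4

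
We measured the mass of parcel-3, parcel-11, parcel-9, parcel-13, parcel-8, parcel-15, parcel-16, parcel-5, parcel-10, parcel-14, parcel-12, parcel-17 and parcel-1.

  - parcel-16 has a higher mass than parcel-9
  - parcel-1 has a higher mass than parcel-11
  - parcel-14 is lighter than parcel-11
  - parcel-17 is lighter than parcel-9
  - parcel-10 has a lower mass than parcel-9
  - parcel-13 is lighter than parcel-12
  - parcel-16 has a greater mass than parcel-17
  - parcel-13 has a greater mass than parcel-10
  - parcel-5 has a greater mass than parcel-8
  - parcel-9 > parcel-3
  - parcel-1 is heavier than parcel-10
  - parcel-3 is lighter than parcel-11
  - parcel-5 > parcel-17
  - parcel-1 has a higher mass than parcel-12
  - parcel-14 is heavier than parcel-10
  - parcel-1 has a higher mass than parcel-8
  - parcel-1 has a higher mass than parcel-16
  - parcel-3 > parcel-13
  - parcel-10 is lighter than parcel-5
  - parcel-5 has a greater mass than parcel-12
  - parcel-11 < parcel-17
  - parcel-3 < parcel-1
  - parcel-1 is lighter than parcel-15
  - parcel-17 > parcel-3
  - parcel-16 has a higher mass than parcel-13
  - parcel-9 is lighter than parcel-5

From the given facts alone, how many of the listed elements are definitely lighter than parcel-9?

The elements the relations force below parcel-9 are parcel-10, parcel-14, parcel-13, parcel-3, parcel-11, parcel-17 — no chain reaches any other.
That is 6.

6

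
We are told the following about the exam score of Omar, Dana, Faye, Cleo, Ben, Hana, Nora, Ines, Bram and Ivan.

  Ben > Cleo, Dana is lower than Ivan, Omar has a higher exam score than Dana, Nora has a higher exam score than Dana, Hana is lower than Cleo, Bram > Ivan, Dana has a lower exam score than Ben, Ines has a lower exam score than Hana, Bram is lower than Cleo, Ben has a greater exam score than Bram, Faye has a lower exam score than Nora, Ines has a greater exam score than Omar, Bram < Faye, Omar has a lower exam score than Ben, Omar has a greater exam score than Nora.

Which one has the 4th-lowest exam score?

Faye

Chaining the given pairs: Dana < Ivan < Bram < Faye < Nora < Omar < Ines < Hana < Cleo < Ben.
The 4th smallest is Faye.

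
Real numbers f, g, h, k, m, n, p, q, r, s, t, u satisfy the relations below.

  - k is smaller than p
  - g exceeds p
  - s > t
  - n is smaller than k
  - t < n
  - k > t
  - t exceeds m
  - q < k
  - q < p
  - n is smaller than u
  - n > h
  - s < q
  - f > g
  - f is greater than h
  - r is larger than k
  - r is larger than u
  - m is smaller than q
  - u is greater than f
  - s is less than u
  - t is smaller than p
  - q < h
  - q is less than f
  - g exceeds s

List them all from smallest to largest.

Each adjacent pair is fixed by a given relation: m < t; t < s; s < q; q < h; h < n; n < k; k < p; p < g; g < f; f < u; u < r. Chaining them end to end gives the full order.

m < t < s < q < h < n < k < p < g < f < u < r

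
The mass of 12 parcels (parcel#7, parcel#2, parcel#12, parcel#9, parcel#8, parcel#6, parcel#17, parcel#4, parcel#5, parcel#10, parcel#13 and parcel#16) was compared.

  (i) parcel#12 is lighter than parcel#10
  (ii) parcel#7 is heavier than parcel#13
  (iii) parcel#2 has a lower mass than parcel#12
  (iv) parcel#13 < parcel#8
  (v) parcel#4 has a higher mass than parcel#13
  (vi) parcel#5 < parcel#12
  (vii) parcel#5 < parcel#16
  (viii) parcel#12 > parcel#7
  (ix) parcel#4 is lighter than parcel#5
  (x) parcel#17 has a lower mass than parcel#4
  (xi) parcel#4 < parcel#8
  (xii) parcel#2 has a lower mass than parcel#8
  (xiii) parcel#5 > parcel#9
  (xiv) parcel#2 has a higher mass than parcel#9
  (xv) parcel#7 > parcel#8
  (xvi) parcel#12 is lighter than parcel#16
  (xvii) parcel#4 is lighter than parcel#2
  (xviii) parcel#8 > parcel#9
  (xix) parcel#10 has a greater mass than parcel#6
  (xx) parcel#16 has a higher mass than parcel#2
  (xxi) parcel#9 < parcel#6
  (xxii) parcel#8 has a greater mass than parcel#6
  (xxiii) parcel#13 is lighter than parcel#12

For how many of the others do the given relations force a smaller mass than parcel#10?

10

Directly below parcel#10: parcel#6, parcel#12.
One step further: parcel#9, parcel#13, parcel#5, parcel#2, parcel#7 (7 so far).
One step further: parcel#4, parcel#8 (9 so far).
One step further: parcel#17 (10 so far).
Nothing else is reachable below parcel#10; 10 in all.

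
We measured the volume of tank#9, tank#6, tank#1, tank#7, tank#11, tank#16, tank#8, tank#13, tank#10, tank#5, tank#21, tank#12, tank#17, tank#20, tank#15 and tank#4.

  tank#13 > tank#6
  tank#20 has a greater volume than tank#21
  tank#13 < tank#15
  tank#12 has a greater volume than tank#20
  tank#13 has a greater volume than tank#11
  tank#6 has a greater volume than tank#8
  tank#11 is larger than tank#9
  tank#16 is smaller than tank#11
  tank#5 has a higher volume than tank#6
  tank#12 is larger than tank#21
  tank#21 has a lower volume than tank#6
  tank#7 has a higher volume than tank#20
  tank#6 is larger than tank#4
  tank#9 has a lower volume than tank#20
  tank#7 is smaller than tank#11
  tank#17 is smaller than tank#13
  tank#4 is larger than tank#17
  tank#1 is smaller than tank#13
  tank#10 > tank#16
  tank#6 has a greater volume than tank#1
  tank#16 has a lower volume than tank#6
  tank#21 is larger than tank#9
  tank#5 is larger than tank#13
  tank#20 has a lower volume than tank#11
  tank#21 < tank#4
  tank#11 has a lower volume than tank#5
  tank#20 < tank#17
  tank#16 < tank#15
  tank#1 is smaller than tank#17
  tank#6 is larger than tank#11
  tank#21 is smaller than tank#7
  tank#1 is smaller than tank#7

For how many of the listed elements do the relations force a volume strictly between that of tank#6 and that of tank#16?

1

Chaining upward from tank#16 reaches: tank#10, tank#11, tank#13, tank#5, tank#15.
Chaining downward from tank#6 reaches: tank#8, tank#9, tank#1, tank#21, tank#20, tank#17, tank#7, tank#4, tank#11.
Strictly between tank#16 and tank#6 are those in both lists: tank#11 — 1 element.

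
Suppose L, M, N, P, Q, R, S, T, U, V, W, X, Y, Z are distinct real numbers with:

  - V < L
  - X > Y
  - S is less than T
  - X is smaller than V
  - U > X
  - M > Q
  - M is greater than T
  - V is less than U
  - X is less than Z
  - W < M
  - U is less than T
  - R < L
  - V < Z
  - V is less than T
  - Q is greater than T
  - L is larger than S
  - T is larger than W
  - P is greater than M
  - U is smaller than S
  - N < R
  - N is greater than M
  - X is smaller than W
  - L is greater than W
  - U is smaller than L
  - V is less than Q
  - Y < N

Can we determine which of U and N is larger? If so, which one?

N

U < S and S < T give U < T.
Then T < Q extends the chain to Q.
With Q < M: U < S < T < Q < M.
Then M < N extends the chain to N.
So N is larger.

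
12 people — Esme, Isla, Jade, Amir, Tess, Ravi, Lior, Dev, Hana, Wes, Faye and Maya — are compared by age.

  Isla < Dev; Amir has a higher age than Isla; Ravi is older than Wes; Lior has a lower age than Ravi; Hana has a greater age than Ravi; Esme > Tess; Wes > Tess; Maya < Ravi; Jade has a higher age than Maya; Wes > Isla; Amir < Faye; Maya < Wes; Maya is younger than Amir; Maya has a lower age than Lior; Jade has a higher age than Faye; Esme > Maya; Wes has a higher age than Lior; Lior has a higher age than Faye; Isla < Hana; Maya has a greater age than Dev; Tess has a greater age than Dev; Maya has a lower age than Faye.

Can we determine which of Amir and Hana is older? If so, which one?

Hana

Amir < Faye and Faye < Lior give Amir < Lior.
Then Lior < Wes extends the chain to Wes.
Then Wes < Ravi extends the chain to Ravi.
With Ravi < Hana: Amir < Faye < Lior < Wes < Ravi < Hana.
So Hana is older.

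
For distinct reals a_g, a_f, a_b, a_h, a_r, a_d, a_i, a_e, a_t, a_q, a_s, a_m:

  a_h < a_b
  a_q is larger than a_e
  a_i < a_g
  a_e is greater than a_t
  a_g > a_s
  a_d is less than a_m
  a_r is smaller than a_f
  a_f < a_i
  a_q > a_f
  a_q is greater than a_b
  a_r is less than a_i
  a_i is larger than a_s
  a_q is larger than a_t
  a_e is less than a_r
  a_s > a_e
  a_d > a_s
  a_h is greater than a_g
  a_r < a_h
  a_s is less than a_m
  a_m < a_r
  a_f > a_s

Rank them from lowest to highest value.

a_t < a_e < a_s < a_d < a_m < a_r < a_f < a_i < a_g < a_h < a_b < a_q

Each adjacent pair is fixed by a given relation: a_t < a_e; a_e < a_s; a_s < a_d; a_d < a_m; a_m < a_r; a_r < a_f; a_f < a_i; a_i < a_g; a_g < a_h; a_h < a_b; a_b < a_q. Chaining them end to end gives the full order.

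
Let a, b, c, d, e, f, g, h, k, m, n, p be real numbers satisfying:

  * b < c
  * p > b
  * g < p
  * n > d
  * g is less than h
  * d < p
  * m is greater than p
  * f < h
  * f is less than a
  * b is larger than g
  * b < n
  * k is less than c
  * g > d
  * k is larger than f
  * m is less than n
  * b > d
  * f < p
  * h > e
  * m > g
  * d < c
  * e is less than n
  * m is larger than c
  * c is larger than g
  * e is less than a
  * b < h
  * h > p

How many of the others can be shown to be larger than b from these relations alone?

Directly above b: p, h, c, n.
One step further: m (5 so far).
No other element is forced above b by the given relations, so the count is 5.

5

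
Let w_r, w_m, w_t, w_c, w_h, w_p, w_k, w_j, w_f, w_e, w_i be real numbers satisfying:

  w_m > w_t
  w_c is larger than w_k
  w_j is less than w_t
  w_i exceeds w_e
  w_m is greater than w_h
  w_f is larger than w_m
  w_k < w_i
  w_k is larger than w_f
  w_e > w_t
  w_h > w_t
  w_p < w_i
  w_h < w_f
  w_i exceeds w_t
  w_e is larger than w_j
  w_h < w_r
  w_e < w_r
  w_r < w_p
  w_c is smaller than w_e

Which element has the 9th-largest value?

Chaining the given pairs: w_j < w_t < w_h < w_m < w_f < w_k < w_c < w_e < w_r < w_p < w_i.
The 9th largest is w_h.

w_h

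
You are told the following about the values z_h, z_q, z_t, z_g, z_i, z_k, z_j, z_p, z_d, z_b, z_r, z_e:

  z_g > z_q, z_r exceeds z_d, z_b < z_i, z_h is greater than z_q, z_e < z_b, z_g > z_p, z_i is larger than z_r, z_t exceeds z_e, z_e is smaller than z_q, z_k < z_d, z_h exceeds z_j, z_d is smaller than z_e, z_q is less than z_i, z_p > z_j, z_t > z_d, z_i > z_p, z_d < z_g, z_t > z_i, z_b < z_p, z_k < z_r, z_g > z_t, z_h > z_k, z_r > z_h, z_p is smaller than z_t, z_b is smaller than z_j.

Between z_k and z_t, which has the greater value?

z_t

Chaining the given relations: z_k < z_d < z_e < z_b < z_j < z_h < z_r < z_i < z_t.
So z_k < z_t; z_t is the larger of the two.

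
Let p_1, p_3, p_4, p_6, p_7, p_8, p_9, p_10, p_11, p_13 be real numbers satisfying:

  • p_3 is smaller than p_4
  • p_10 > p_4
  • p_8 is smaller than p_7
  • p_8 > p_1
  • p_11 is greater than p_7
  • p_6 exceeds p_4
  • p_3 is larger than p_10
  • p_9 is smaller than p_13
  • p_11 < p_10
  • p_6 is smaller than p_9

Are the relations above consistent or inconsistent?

Chaining the given relations yields p_10 < p_3 < p_4, so p_10 < p_4. But one relation states p_4 < p_10. These cannot both hold.

inconsistent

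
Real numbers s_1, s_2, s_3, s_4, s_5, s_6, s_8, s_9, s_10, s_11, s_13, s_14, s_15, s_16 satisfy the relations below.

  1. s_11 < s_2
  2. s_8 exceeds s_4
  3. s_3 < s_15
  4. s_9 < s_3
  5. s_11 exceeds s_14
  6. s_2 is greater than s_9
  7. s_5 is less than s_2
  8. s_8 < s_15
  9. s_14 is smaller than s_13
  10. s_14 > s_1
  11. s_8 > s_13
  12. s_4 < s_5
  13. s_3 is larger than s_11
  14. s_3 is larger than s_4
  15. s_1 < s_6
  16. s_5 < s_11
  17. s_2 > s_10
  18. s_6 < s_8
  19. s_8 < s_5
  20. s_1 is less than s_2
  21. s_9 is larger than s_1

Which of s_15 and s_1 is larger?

s_1 < s_14 < s_13 < s_8 < s_5 < s_11 < s_3 < s_15, by transitivity through s_14, s_13, s_8, s_5, s_11, s_3.
So s_1 < s_15; s_15 is the larger of the two.

s_15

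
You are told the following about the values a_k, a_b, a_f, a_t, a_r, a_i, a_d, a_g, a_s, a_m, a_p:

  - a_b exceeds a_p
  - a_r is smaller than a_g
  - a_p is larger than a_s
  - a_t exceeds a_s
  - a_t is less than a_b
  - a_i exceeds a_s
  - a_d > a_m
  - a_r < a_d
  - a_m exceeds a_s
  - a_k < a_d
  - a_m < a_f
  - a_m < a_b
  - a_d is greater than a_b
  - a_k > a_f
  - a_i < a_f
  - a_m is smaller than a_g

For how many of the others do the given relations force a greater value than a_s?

From a_s the given relations immediately reach a_i, a_p, a_m, a_t.
From those, a_f, a_g, a_b, a_d — 8 in total.
From those, a_k — 9 in total.
No other element is forced above a_s by the given relations, so the count is 9.

9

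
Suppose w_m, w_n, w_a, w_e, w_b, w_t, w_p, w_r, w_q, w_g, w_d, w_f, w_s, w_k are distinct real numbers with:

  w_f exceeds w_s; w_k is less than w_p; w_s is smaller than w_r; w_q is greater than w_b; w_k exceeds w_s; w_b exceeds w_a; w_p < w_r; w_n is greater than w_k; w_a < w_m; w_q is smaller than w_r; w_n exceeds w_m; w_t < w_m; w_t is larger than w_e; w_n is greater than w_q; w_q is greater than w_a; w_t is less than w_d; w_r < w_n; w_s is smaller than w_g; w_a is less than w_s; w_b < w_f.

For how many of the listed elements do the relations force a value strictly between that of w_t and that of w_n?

Chaining upward from w_t reaches: w_m, w_d.
Chaining downward from w_n reaches: w_a, w_e, w_s, w_b, w_m, w_k, w_p, w_q, w_r.
Strictly between w_t and w_n are those in both lists: w_m — 1 element.

1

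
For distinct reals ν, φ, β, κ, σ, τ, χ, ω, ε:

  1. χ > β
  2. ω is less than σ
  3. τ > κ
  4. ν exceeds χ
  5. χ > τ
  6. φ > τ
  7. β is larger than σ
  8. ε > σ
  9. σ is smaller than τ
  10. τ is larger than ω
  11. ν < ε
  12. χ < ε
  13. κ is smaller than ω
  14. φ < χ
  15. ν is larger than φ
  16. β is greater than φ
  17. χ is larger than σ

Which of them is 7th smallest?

χ

The consecutive relations fix a unique order: κ < ω < σ < τ < φ < β < χ < ν < ε.
The 7th smallest is χ.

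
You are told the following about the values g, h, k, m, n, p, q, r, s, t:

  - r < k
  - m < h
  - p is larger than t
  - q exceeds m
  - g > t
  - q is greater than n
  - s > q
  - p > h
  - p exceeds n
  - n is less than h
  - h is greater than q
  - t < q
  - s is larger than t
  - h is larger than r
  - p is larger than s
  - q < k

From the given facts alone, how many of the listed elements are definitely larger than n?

5

Directly above n: q, h, p.
One step further: k, s (5 so far).
No other element is forced above n by the given relations, so the count is 5.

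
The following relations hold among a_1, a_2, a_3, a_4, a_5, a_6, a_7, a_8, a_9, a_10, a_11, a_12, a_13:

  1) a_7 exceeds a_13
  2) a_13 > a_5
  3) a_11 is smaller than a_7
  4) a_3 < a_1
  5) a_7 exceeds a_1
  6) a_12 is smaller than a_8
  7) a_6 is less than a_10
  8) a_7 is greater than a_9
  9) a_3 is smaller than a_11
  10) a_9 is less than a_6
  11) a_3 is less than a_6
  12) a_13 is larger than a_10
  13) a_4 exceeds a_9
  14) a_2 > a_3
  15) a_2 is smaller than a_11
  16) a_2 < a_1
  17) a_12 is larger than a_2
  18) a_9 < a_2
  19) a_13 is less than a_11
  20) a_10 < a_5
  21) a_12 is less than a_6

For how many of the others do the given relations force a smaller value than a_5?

The elements the relations force below a_5 are a_3, a_9, a_2, a_12, a_6, a_10 — no chain reaches any other.
That is 6.

6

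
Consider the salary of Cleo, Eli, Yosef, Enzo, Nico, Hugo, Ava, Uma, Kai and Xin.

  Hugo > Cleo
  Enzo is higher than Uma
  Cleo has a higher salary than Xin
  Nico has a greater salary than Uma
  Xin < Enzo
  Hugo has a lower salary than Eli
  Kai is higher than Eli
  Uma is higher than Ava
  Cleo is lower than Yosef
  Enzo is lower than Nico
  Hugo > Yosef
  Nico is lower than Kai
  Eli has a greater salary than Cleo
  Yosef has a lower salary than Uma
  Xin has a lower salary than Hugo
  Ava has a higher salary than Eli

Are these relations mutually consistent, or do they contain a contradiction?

Every relation is compatible with Xin < Cleo < Yosef < Hugo < Eli < Ava < Uma < Enzo < Nico < Kai; the set is consistent.

consistent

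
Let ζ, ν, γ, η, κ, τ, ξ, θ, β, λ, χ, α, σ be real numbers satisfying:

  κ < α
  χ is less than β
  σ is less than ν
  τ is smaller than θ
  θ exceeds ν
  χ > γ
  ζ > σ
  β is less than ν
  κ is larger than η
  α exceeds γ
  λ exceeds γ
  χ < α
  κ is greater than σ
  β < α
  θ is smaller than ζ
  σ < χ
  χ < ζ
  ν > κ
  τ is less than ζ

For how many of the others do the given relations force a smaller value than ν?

The elements the relations force below ν are γ, σ, χ, η, κ, β — no chain reaches any other.
That is 6.

6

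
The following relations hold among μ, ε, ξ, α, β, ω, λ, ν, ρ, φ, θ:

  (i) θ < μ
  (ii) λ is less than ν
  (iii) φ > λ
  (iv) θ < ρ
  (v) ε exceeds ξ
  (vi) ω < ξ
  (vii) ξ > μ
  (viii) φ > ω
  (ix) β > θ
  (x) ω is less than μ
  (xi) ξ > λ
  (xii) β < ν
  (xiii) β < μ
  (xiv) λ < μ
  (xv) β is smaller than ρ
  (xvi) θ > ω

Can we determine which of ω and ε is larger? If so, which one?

ε

Chaining the given relations: ω < θ < β < μ < ξ < ε.
So ε is larger.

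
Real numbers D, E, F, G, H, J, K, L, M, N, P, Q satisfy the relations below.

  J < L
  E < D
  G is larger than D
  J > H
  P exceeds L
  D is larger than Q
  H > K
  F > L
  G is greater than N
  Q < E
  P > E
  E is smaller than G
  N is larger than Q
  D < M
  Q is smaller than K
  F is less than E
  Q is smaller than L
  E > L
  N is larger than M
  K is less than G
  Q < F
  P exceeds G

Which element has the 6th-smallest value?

Chaining the given pairs: Q < K < H < J < L < F < E < D < M < N < G < P.
The 6th smallest is F.

F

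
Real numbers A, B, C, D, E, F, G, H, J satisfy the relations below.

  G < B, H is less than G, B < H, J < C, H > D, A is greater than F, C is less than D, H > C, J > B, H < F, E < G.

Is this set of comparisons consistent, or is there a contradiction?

We have H < G stated directly, yet also G < B < J < C < D < H by chaining the others — so G < H. Contradiction.

inconsistent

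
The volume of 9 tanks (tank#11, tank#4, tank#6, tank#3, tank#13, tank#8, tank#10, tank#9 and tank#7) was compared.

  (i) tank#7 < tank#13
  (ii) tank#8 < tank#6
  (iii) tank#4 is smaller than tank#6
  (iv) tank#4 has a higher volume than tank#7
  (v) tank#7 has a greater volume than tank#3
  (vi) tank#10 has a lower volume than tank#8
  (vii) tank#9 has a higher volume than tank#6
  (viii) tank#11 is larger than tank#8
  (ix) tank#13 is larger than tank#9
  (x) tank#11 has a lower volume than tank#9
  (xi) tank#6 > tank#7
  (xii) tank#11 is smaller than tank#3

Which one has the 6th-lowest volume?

tank#4

Chaining the given pairs: tank#10 < tank#8 < tank#11 < tank#3 < tank#7 < tank#4 < tank#6 < tank#9 < tank#13.
The 6th smallest is tank#4.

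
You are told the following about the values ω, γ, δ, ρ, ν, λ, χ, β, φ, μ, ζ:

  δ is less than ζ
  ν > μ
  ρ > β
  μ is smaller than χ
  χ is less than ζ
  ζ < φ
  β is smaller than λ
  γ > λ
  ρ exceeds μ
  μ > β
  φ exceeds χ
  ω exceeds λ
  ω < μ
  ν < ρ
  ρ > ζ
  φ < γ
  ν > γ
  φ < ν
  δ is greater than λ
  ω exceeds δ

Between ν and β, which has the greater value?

β < λ < δ < ω < μ < χ < ζ < φ < γ < ν, by transitivity through λ, δ, ω, μ, χ, ζ, φ, γ.
So β < ν; ν is the larger of the two.

ν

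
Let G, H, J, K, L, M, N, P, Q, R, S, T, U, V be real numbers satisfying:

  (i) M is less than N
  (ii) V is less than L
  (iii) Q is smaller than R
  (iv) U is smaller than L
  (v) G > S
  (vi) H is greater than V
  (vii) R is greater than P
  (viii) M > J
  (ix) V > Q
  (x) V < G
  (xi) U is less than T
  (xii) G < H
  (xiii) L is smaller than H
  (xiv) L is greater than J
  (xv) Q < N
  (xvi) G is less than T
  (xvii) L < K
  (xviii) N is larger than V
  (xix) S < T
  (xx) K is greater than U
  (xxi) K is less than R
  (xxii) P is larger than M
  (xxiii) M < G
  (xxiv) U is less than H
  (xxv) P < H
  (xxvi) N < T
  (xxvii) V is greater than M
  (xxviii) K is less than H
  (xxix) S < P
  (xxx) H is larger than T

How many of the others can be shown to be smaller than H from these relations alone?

Directly below H: U, V, P, L, G, K, T.
One step further: S, J, Q, M, N (12 so far).
Nothing else is reachable below H; 12 in all.

12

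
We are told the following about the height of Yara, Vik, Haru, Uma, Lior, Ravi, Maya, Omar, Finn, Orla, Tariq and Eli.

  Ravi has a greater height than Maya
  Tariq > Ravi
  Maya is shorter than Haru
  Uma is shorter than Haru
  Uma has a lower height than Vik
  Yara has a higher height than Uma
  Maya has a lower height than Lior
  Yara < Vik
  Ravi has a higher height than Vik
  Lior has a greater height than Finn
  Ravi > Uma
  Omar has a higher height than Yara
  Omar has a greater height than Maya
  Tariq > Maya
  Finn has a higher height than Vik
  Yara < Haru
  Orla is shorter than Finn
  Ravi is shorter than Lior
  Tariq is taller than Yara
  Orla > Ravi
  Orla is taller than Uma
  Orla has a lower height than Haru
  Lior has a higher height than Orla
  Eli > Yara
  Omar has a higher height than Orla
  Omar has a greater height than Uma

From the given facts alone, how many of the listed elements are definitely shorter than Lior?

7

Directly below Lior: Maya, Ravi, Orla, Finn.
One step further: Uma, Vik (6 so far).
One step further: Yara (7 so far).
Nothing else is reachable below Lior; 7 in all.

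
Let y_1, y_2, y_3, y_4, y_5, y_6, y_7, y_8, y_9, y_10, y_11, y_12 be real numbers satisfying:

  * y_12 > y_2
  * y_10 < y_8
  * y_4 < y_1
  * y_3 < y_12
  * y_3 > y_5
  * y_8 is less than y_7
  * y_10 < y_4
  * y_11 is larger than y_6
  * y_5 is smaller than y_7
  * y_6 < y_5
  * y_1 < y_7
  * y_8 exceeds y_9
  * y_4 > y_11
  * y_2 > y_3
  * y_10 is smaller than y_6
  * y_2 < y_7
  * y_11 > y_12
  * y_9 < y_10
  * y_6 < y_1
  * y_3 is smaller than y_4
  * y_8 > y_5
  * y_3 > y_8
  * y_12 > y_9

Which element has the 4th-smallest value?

y_5

Piecing the relations together gives one ordering: y_9 < y_10 < y_6 < y_5 < y_8 < y_3 < y_2 < y_12 < y_11 < y_4 < y_1 < y_7.
Counting 4 from the smallest end gives y_5.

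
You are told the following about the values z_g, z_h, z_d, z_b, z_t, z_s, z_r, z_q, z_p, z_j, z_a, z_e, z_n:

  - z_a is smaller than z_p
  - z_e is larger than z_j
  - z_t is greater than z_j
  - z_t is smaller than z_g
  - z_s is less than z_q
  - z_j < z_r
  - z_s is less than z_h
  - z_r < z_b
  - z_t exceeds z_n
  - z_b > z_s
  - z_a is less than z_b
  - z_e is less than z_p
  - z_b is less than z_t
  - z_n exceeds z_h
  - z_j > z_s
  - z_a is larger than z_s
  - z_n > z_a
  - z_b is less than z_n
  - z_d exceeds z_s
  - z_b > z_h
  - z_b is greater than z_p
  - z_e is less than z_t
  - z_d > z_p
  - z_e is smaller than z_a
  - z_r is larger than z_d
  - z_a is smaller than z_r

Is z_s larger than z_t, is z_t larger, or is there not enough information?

z_t

The relevant relations are z_s < z_j; z_j < z_e; z_e < z_p; z_p < z_d; z_d < z_r; z_r < z_b; z_b < z_n; z_n < z_t.
Together: z_s < z_j < z_e < z_p < z_d < z_r < z_b < z_n < z_t.
So z_t is larger.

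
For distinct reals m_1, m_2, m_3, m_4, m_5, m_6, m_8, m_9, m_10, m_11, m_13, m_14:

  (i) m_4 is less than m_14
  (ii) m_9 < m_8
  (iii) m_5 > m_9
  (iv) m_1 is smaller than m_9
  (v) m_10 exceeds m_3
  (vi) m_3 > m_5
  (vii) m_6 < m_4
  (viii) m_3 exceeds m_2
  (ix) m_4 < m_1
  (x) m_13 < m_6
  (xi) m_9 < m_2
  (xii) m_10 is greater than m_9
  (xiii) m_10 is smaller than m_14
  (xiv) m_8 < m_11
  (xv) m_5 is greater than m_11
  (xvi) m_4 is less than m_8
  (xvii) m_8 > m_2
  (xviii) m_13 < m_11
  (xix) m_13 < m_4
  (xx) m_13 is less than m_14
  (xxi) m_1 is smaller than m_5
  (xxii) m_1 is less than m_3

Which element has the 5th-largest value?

Chaining the given pairs: m_13 < m_6 < m_4 < m_1 < m_9 < m_2 < m_8 < m_11 < m_5 < m_3 < m_10 < m_14.
The 5th largest is m_11.

m_11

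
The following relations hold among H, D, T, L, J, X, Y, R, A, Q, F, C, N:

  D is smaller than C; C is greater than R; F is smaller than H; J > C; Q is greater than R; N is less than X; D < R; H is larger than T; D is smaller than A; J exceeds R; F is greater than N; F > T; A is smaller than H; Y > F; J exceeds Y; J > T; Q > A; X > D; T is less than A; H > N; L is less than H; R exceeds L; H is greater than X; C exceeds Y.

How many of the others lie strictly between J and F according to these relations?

Chaining upward from F reaches: H, Y, C.
Chaining downward from J reaches: D, T, N, L, R, Y, C.
Strictly between F and J are those in both lists: Y, C — 2 elements.

2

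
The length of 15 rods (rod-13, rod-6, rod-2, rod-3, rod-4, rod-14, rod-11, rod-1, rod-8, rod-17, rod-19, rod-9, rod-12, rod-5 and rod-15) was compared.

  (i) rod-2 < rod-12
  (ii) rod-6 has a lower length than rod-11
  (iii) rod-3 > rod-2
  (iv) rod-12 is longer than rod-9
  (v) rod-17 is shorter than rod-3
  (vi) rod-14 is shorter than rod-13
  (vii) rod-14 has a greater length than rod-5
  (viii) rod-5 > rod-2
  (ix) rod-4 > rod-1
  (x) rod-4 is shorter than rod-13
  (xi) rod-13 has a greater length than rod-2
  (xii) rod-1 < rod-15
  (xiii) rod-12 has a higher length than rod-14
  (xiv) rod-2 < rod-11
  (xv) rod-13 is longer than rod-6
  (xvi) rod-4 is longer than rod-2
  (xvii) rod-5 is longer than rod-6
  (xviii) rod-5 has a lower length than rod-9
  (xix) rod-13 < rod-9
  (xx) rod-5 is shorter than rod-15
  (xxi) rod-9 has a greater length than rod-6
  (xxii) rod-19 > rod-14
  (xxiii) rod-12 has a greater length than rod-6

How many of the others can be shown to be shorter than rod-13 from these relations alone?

6

Directly below rod-13: rod-6, rod-2, rod-4, rod-14.
One step further: rod-1, rod-5 (6 so far).
No other element is forced below rod-13 by the given relations, so the count is 6.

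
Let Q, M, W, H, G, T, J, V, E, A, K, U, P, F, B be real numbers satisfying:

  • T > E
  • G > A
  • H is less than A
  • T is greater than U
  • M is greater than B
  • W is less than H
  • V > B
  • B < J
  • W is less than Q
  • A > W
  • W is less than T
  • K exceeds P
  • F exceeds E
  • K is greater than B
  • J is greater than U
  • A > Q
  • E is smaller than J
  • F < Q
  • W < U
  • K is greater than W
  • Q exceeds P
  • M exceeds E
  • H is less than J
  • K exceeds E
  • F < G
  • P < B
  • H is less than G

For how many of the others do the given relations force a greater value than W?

Directly above W: H, U, K, T, Q, A.
One step further: J, G (8 so far).
No other element is forced above W by the given relations, so the count is 8.

8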